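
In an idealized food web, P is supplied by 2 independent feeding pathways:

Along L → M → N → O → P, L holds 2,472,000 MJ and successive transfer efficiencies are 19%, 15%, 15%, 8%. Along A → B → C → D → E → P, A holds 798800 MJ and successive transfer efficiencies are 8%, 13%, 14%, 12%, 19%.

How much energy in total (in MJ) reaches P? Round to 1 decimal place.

Via L: 2472000 × 0.19 × 0.15 × 0.15 × 0.08 = 845.424 MJ
Via A: 798800 × 0.08 × 0.13 × 0.14 × 0.12 × 0.19 = 26.51760384 MJ
Total at P: 845.424 + 26.51760384 = 871.94160384 MJ

871.9 MJ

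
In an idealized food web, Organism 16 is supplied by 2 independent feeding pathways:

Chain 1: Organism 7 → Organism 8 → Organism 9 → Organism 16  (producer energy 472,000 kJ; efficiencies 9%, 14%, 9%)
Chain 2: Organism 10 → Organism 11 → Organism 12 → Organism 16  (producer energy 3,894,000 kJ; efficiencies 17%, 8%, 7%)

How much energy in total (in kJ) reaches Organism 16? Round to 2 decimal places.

4242.34 kJ

Chain 1: 472000 × 0.09 × 0.14 × 0.09 = 535.248 kJ
Chain 2: 3894000 × 0.17 × 0.08 × 0.07 = 3707.088 kJ
Total at Organism 16: 535.248 + 3707.088 = 4242.336 kJ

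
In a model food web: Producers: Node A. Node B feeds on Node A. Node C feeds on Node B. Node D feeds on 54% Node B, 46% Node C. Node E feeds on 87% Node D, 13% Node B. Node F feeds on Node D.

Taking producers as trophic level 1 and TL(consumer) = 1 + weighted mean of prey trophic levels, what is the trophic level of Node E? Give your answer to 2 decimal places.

4.27

Node B: 1 + 1 = 2
Node C: 1 + 2 = 3
Node D: 1 + (0.54×2 + 0.46×3) = 3.46
Node E: 1 + (0.87×3.46 + 0.13×2) = 4.2702
Node F: 1 + 3.46 = 4.46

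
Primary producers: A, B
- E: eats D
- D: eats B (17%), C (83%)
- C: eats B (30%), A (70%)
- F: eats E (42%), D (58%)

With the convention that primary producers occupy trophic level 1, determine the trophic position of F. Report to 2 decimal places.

C: 1 + (0.3×1 + 0.7×1) = 2
D: 1 + (0.17×1 + 0.83×2) = 2.83
E: 1 + 2.83 = 3.83
F: 1 + (0.42×3.83 + 0.58×2.83) = 4.25

4.25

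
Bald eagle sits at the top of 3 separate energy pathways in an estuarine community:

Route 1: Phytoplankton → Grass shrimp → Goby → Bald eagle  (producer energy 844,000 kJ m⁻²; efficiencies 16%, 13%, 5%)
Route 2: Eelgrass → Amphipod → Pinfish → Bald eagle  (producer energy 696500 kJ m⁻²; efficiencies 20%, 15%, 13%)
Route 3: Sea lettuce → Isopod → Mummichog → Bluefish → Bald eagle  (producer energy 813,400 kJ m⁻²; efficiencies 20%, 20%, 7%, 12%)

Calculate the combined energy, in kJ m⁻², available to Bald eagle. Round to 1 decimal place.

3867.4 kJ m⁻²

Route 1: 844000 × 0.16 × 0.13 × 0.05 = 877.76 kJ m⁻²
Route 2: 696500 × 0.2 × 0.15 × 0.13 = 2716.35 kJ m⁻²
Route 3: 813400 × 0.2 × 0.2 × 0.07 × 0.12 = 273.3024 kJ m⁻²
Total at Bald eagle: 877.76 + 2716.35 + 273.3024 = 3867.4124 kJ m⁻²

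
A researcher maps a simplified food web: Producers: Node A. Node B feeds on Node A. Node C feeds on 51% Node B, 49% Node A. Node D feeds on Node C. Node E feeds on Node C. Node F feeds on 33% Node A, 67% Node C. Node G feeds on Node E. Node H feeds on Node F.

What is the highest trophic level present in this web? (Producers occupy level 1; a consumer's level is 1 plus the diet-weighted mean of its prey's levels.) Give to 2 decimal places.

4.51

Node B: 1 + 1 = 2
Node C: 1 + (0.51×2 + 0.49×1) = 2.51
Node D: 1 + 2.51 = 3.51
Node E: 1 + 2.51 = 3.51
Node F: 1 + (0.33×1 + 0.67×2.51) = 3.0117
Node G: 1 + 3.51 = 4.51
Node H: 1 + 3.0117 = 4.0117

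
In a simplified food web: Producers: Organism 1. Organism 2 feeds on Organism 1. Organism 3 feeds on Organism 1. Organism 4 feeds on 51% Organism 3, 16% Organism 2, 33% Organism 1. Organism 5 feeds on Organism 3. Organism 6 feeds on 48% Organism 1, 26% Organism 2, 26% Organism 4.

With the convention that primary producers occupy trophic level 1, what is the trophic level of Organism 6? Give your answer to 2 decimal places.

Organism 2: 1 + 1 = 2
Organism 3: 1 + 1 = 2
Organism 4: 1 + (0.51×2 + 0.16×2 + 0.33×1) = 2.67
Organism 5: 1 + 2 = 3
Organism 6: 1 + (0.48×1 + 0.26×2 + 0.26×2.67) = 2.6942

2.69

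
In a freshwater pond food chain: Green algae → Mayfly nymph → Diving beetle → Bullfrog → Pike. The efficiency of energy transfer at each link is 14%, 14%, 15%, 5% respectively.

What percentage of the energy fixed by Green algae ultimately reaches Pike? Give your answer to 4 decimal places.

Product of link efficiencies: 0.14 × 0.14 × 0.15 × 0.05 = 0.000147
As a percentage: 0.000147 × 100 = 0.0147%

0.0147%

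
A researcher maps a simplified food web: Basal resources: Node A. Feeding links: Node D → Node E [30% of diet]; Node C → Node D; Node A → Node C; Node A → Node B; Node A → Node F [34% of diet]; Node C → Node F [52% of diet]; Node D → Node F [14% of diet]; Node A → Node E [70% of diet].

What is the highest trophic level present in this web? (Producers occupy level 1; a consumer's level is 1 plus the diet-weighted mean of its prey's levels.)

Node B: 1 + 1 = 2
Node C: 1 + 1 = 2
Node D: 1 + 2 = 3
Node E: 1 + (0.3×3 + 0.7×1) = 2.6
Node F: 1 + (0.52×2 + 0.14×3 + 0.34×1) = 2.8

3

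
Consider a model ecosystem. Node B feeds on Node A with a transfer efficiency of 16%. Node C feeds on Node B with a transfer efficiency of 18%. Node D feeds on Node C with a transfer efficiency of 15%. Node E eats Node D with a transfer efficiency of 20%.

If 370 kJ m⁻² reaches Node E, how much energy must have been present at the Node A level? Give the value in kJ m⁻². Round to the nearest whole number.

Cumulative transfer efficiency: 0.16 × 0.18 × 0.15 × 0.2 = 0.000864
Node A energy = 370 / 0.000864 = 428241 kJ m⁻²

428241 kJ m⁻²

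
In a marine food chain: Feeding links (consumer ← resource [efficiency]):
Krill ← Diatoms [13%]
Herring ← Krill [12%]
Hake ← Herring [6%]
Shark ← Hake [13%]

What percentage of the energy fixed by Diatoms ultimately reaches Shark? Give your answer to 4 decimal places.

0.0122%

Product of link efficiencies: 0.13 × 0.12 × 0.06 × 0.13 = 0.00012168
As a percentage: 0.00012168 × 100 = 0.0122%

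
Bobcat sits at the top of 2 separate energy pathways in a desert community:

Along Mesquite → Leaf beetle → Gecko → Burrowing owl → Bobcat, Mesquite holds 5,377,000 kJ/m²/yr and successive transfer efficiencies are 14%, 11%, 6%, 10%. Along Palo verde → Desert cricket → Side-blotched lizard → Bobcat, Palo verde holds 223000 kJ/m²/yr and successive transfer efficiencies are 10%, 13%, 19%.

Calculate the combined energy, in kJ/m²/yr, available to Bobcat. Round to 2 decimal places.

Via Mesquite: 5377000 × 0.14 × 0.11 × 0.06 × 0.1 = 496.8348 kJ/m²/yr
Via Palo verde: 223000 × 0.1 × 0.13 × 0.19 = 550.81 kJ/m²/yr
Total at Bobcat: 496.8348 + 550.81 = 1047.6448 kJ/m²/yr

1047.64 kJ/m²/yr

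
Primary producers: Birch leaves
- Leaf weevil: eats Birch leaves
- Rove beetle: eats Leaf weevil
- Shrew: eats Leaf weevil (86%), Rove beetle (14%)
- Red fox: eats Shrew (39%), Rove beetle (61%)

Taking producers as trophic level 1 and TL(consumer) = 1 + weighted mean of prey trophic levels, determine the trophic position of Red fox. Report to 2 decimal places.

Leaf weevil: 1 + 1 = 2
Rove beetle: 1 + 2 = 3
Shrew: 1 + (0.86×2 + 0.14×3) = 3.14
Red fox: 1 + (0.39×3.14 + 0.61×3) = 4.0546

4.05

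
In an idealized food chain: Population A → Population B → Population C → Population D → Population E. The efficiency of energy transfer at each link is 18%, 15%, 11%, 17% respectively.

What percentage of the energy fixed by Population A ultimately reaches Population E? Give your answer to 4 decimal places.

Product of link efficiencies: 0.18 × 0.15 × 0.11 × 0.17 = 0.0005049
As a percentage: 0.0005049 × 100 = 0.0505%

0.0505%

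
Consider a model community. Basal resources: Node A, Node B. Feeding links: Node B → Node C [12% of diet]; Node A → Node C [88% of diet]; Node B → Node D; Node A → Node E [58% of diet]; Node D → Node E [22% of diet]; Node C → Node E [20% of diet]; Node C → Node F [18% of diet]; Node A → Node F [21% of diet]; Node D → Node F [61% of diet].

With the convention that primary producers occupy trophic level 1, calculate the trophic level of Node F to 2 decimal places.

2.79

Node C: 1 + (0.12×1 + 0.88×1) = 2
Node D: 1 + 1 = 2
Node E: 1 + (0.58×1 + 0.22×2 + 0.2×2) = 2.42
Node F: 1 + (0.18×2 + 0.21×1 + 0.61×2) = 2.79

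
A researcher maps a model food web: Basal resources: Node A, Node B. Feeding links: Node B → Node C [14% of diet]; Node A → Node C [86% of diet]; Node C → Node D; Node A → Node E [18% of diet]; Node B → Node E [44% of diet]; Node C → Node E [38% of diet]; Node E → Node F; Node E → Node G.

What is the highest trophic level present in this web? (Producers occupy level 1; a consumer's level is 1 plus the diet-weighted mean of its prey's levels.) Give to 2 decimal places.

Node C: 1 + (0.14×1 + 0.86×1) = 2
Node D: 1 + 2 = 3
Node E: 1 + (0.18×1 + 0.44×1 + 0.38×2) = 2.38
Node F: 1 + 2.38 = 3.38
Node G: 1 + 2.38 = 3.38

3.38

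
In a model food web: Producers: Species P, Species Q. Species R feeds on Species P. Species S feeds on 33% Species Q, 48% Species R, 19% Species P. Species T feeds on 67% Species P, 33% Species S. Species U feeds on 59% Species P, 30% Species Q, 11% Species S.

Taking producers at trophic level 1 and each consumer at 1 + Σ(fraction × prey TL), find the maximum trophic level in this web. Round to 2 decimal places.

2.49

Species R: 1 + 1 = 2
Species S: 1 + (0.33×1 + 0.48×2 + 0.19×1) = 2.48
Species T: 1 + (0.67×1 + 0.33×2.48) = 2.4884
Species U: 1 + (0.59×1 + 0.3×1 + 0.11×2.48) = 2.1628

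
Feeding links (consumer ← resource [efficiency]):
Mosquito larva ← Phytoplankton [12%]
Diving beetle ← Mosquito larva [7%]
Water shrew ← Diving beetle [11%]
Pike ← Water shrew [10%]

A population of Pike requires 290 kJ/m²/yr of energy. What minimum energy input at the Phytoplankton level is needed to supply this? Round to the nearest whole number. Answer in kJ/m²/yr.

Cumulative transfer efficiency: 0.12 × 0.07 × 0.11 × 0.1 = 0.0000924
Phytoplankton energy = 290 / 0.0000924 = 3138528 kJ/m²/yr

3138528 kJ/m²/yr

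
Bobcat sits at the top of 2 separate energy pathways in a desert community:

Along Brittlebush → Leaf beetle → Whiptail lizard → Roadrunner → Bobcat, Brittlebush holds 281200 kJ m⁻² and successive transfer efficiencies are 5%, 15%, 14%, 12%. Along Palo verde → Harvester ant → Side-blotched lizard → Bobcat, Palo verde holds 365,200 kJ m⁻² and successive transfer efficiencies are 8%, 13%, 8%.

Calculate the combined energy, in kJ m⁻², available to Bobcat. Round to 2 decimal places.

Via Brittlebush: 281200 × 0.05 × 0.15 × 0.14 × 0.12 = 35.4312 kJ m⁻²
Via Palo verde: 365200 × 0.08 × 0.13 × 0.08 = 303.8464 kJ m⁻²
Total at Bobcat: 35.4312 + 303.8464 = 339.2776 kJ m⁻²

339.28 kJ m⁻²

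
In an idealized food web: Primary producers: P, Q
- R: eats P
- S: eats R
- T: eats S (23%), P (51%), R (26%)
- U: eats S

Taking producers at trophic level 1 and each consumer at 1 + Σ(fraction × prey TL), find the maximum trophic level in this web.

4

R: 1 + 1 = 2
S: 1 + 2 = 3
T: 1 + (0.23×3 + 0.51×1 + 0.26×2) = 2.72
U: 1 + 3 = 4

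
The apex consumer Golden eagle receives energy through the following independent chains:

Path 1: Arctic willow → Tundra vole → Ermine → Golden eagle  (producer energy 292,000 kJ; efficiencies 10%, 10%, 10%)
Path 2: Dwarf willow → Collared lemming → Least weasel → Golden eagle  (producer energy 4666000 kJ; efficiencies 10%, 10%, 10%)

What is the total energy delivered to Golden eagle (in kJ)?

Path 1: 292000 × 0.1 × 0.1 × 0.1 = 292 kJ
Path 2: 4666000 × 0.1 × 0.1 × 0.1 = 4666 kJ
Total at Golden eagle: 292 + 4666 = 4958 kJ

4958 kJ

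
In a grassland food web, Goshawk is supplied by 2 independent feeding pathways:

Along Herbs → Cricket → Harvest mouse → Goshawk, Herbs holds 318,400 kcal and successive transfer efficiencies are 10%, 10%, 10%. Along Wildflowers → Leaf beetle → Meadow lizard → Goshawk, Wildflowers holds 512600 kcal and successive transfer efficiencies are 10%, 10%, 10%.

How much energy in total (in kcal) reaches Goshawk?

831 kcal

Via Herbs: 318400 × 0.1 × 0.1 × 0.1 = 318.4 kcal
Via Wildflowers: 512600 × 0.1 × 0.1 × 0.1 = 512.6 kcal
Total at Goshawk: 318.4 + 512.6 = 831 kcal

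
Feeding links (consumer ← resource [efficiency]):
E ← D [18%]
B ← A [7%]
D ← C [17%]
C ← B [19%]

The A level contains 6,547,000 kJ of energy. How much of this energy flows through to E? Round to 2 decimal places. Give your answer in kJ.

2664.50 kJ

B: 6547000 × 0.07 = 458290 kJ
C: 458290 × 0.19 = 87075.1 kJ
D: 87075.1 × 0.17 = 14802.767 kJ
E: 14802.767 × 0.18 = 2664.49806 kJ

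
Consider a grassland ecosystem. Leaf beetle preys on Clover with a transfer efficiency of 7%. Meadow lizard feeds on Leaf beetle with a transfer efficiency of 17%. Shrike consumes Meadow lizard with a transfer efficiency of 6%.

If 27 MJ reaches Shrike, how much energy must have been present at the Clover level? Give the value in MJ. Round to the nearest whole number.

Cumulative transfer efficiency: 0.07 × 0.17 × 0.06 = 0.000714
Clover energy = 27 / 0.000714 = 37815 MJ

37815 MJ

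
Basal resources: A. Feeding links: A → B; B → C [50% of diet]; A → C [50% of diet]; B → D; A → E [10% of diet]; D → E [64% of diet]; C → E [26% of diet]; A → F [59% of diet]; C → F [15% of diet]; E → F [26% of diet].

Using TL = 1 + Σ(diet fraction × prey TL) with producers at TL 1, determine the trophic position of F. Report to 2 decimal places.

2.92

B: 1 + 1 = 2
C: 1 + (0.5×2 + 0.5×1) = 2.5
D: 1 + 2 = 3
E: 1 + (0.1×1 + 0.64×3 + 0.26×2.5) = 3.67
F: 1 + (0.59×1 + 0.15×2.5 + 0.26×3.67) = 2.9192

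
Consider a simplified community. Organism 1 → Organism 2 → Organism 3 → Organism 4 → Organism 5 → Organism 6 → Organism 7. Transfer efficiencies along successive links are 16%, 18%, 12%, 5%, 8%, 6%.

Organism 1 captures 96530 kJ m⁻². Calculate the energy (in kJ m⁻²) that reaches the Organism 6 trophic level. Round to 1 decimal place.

1.3 kJ m⁻²

Organism 2: 96530 × 0.16 = 15444.8 kJ m⁻²
Organism 3: 15444.8 × 0.18 = 2780.064 kJ m⁻²
Organism 4: 2780.064 × 0.12 = 333.60768 kJ m⁻²
Organism 5: 333.60768 × 0.05 = 16.680384 kJ m⁻²
Organism 6: 16.680384 × 0.08 = 1.33443072 kJ m⁻²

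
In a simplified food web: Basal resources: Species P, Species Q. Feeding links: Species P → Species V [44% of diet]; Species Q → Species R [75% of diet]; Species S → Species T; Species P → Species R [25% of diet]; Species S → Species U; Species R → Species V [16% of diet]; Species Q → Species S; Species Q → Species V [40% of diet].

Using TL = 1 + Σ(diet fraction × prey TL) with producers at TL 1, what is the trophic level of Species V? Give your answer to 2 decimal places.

2.16

Species R: 1 + (0.75×1 + 0.25×1) = 2
Species S: 1 + 1 = 2
Species T: 1 + 2 = 3
Species U: 1 + 2 = 3
Species V: 1 + (0.44×1 + 0.4×1 + 0.16×2) = 2.16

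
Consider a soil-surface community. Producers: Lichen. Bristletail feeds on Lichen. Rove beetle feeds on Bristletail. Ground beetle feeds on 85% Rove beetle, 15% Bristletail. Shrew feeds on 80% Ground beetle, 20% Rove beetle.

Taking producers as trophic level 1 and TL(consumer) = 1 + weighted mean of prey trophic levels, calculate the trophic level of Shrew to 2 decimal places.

Bristletail: 1 + 1 = 2
Rove beetle: 1 + 2 = 3
Ground beetle: 1 + (0.85×3 + 0.15×2) = 3.85
Shrew: 1 + (0.8×3.85 + 0.2×3) = 4.68

4.68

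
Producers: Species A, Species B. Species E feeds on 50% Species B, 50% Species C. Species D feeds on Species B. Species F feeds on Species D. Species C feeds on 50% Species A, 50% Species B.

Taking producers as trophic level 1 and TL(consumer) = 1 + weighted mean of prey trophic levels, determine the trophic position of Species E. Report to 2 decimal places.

2.50

Species C: 1 + (0.5×1 + 0.5×1) = 2
Species D: 1 + 1 = 2
Species E: 1 + (0.5×1 + 0.5×2) = 2.5
Species F: 1 + 2 = 3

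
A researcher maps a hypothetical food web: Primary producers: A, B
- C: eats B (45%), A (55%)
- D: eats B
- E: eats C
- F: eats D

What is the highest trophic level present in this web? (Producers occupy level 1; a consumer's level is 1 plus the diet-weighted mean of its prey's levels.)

3

C: 1 + (0.45×1 + 0.55×1) = 2
D: 1 + 1 = 2
E: 1 + 2 = 3
F: 1 + 2 = 3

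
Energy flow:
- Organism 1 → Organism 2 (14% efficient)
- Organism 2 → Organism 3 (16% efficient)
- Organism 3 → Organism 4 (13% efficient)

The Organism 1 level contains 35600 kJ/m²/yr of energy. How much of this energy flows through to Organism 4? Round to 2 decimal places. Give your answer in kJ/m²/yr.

Organism 2: 35600 × 0.14 = 4984 kJ/m²/yr
Organism 3: 4984 × 0.16 = 797.44 kJ/m²/yr
Organism 4: 797.44 × 0.13 = 103.6672 kJ/m²/yr

103.67 kJ/m²/yr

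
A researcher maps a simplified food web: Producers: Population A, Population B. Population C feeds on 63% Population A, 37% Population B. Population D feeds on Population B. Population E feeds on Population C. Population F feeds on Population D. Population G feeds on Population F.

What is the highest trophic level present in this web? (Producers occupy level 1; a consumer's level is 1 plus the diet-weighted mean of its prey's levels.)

4

Population C: 1 + (0.63×1 + 0.37×1) = 2
Population D: 1 + 1 = 2
Population E: 1 + 2 = 3
Population F: 1 + 2 = 3
Population G: 1 + 3 = 4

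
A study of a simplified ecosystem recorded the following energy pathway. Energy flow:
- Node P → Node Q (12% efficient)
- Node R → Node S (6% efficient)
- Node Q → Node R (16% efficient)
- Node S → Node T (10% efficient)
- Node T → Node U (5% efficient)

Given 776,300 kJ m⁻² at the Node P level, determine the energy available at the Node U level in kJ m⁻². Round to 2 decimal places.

4.47 kJ m⁻²

Node Q: 776300 × 0.12 = 93156 kJ m⁻²
Node R: 93156 × 0.16 = 14904.96 kJ m⁻²
Node S: 14904.96 × 0.06 = 894.2976 kJ m⁻²
Node T: 894.2976 × 0.1 = 89.42976 kJ m⁻²
Node U: 89.42976 × 0.05 = 4.471488 kJ m⁻²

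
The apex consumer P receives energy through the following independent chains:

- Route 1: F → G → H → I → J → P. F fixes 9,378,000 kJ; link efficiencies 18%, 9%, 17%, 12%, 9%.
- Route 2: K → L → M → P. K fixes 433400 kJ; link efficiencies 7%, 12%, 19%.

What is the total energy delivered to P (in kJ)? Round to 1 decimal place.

970.6 kJ

Route 1: 9378000 × 0.18 × 0.09 × 0.17 × 0.12 × 0.09 = 278.9317296 kJ
Route 2: 433400 × 0.07 × 0.12 × 0.19 = 691.7064 kJ
Total at P: 278.9317296 + 691.7064 = 970.6381296 kJ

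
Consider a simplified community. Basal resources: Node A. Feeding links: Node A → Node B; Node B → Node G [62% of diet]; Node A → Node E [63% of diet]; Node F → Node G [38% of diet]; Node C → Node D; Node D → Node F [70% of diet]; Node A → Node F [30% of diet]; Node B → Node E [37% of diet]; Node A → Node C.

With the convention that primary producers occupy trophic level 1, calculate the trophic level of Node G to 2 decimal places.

Node B: 1 + 1 = 2
Node C: 1 + 1 = 2
Node D: 1 + 2 = 3
Node E: 1 + (0.37×2 + 0.63×1) = 2.37
Node F: 1 + (0.3×1 + 0.7×3) = 3.4
Node G: 1 + (0.62×2 + 0.38×3.4) = 3.532

3.53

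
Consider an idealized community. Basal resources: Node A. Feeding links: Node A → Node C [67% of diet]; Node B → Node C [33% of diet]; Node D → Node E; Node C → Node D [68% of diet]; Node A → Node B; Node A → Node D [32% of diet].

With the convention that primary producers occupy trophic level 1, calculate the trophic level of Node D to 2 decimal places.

Node B: 1 + 1 = 2
Node C: 1 + (0.67×1 + 0.33×2) = 2.33
Node D: 1 + (0.32×1 + 0.68×2.33) = 2.9044
Node E: 1 + 2.9044 = 3.9044

2.90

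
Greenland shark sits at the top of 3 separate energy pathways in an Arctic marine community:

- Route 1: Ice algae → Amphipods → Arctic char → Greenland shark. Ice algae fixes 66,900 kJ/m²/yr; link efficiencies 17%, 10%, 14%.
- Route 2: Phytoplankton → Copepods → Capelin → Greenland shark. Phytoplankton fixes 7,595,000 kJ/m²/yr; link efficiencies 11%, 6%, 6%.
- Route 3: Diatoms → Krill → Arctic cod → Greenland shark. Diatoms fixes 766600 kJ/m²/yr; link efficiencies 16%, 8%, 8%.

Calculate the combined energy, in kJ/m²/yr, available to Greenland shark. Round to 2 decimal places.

3951.84 kJ/m²/yr

Route 1: 66900 × 0.17 × 0.1 × 0.14 = 159.222 kJ/m²/yr
Route 2: 7595000 × 0.11 × 0.06 × 0.06 = 3007.62 kJ/m²/yr
Route 3: 766600 × 0.16 × 0.08 × 0.08 = 784.9984 kJ/m²/yr
Total at Greenland shark: 159.222 + 3007.62 + 784.9984 = 3951.8404 kJ/m²/yr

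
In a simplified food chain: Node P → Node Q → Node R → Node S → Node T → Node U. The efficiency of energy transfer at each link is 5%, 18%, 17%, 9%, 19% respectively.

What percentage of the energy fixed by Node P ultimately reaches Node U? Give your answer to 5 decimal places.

0.00262%

Product of link efficiencies: 0.05 × 0.18 × 0.17 × 0.09 × 0.19 = 0.000026163
As a percentage: 0.000026163 × 100 = 0.00262%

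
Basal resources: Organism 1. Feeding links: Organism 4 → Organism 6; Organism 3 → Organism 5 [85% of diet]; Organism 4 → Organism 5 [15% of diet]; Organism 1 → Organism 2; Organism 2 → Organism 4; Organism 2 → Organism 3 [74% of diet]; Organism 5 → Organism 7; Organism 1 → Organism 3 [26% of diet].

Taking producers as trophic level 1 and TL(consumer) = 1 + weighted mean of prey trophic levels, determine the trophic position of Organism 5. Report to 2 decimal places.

Organism 2: 1 + 1 = 2
Organism 3: 1 + (0.26×1 + 0.74×2) = 2.74
Organism 4: 1 + 2 = 3
Organism 5: 1 + (0.85×2.74 + 0.15×3) = 3.779
Organism 6: 1 + 3 = 4
Organism 7: 1 + 3.779 = 4.779

3.78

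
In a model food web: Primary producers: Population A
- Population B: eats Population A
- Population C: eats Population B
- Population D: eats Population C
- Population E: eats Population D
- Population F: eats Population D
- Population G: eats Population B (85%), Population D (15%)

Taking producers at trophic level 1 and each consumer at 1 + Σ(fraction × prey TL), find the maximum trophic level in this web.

5

Population B: 1 + 1 = 2
Population C: 1 + 2 = 3
Population D: 1 + 3 = 4
Population E: 1 + 4 = 5
Population F: 1 + 4 = 5
Population G: 1 + (0.85×2 + 0.15×4) = 3.3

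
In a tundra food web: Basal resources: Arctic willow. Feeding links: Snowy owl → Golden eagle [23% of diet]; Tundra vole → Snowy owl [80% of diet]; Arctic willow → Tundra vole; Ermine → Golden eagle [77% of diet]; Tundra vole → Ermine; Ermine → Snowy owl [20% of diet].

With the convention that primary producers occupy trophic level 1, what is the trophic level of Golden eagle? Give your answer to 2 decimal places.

Tundra vole: 1 + 1 = 2
Ermine: 1 + 2 = 3
Snowy owl: 1 + (0.8×2 + 0.2×3) = 3.2
Golden eagle: 1 + (0.77×3 + 0.23×3.2) = 4.046

4.05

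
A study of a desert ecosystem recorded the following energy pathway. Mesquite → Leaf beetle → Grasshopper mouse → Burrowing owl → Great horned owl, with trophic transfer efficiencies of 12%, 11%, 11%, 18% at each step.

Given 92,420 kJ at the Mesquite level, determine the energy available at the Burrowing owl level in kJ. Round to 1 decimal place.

134.2 kJ

Leaf beetle: 92420 × 0.12 = 11090.4 kJ
Grasshopper mouse: 11090.4 × 0.11 = 1219.944 kJ
Burrowing owl: 1219.944 × 0.11 = 134.19384 kJ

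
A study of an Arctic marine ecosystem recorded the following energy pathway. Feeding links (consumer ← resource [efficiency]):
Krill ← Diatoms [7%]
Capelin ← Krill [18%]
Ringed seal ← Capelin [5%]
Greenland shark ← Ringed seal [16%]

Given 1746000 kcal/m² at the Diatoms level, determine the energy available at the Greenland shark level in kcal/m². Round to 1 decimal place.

Krill: 1746000 × 0.07 = 122220 kcal/m²
Capelin: 122220 × 0.18 = 21999.6 kcal/m²
Ringed seal: 21999.6 × 0.05 = 1099.98 kcal/m²
Greenland shark: 1099.98 × 0.16 = 175.9968 kcal/m²

176.0 kcal/m²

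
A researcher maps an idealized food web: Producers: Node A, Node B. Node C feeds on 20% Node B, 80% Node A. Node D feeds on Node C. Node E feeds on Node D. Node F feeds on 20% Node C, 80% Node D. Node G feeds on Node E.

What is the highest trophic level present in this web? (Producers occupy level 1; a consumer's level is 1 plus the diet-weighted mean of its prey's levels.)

Node C: 1 + (0.2×1 + 0.8×1) = 2
Node D: 1 + 2 = 3
Node E: 1 + 3 = 4
Node F: 1 + (0.2×2 + 0.8×3) = 3.8
Node G: 1 + 4 = 5

5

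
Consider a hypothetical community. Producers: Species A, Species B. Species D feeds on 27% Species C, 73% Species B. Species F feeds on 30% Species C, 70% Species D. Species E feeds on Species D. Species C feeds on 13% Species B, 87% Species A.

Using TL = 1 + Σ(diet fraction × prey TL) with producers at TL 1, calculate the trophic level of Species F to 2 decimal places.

Species C: 1 + (0.13×1 + 0.87×1) = 2
Species D: 1 + (0.27×2 + 0.73×1) = 2.27
Species E: 1 + 2.27 = 3.27
Species F: 1 + (0.3×2 + 0.7×2.27) = 3.189

3.19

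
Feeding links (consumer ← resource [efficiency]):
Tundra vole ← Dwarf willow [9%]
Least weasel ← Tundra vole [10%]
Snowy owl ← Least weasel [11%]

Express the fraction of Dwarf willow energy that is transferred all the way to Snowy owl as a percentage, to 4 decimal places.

Product of link efficiencies: 0.09 × 0.1 × 0.11 = 0.00099
As a percentage: 0.00099 × 100 = 0.0990%

0.0990%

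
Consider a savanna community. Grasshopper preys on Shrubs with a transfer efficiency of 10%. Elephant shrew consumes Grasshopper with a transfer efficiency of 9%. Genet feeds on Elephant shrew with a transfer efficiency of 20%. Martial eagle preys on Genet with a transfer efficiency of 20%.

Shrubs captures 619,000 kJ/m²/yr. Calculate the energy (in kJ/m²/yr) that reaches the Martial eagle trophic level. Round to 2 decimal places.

222.84 kJ/m²/yr

Grasshopper: 619000 × 0.1 = 61900 kJ/m²/yr
Elephant shrew: 61900 × 0.09 = 5571 kJ/m²/yr
Genet: 5571 × 0.2 = 1114.2 kJ/m²/yr
Martial eagle: 1114.2 × 0.2 = 222.84 kJ/m²/yr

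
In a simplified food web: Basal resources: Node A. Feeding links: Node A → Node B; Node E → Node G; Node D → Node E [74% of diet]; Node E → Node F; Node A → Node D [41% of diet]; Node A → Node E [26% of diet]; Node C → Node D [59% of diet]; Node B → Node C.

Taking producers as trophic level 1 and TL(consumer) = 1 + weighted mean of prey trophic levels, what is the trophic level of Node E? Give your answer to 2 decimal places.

3.61

Node B: 1 + 1 = 2
Node C: 1 + 2 = 3
Node D: 1 + (0.41×1 + 0.59×3) = 3.18
Node E: 1 + (0.26×1 + 0.74×3.18) = 3.6132
Node F: 1 + 3.6132 = 4.6132
Node G: 1 + 3.6132 = 4.6132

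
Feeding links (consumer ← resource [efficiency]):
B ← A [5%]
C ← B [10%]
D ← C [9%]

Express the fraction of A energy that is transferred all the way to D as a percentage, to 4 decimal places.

0.0450%

Product of link efficiencies: 0.05 × 0.1 × 0.09 = 0.00045
As a percentage: 0.00045 × 100 = 0.0450%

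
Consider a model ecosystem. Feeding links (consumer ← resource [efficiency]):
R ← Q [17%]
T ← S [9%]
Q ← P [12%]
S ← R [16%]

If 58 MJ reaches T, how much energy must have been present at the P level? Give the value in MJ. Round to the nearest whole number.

197440 MJ

Cumulative transfer efficiency: 0.12 × 0.17 × 0.16 × 0.09 = 0.00029376
P energy = 58 / 0.00029376 = 197440 MJ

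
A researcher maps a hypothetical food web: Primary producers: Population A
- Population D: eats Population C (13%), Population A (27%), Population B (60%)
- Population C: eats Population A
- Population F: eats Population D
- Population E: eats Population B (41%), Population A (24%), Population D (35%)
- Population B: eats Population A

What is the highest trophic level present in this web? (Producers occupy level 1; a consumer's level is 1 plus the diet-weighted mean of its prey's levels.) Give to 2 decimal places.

Population B: 1 + 1 = 2
Population C: 1 + 1 = 2
Population D: 1 + (0.13×2 + 0.27×1 + 0.6×2) = 2.73
Population E: 1 + (0.41×2 + 0.24×1 + 0.35×2.73) = 3.0155
Population F: 1 + 2.73 = 3.73

3.73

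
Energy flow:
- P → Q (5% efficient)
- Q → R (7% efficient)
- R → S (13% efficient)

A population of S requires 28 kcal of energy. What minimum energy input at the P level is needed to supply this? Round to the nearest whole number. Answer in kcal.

Cumulative transfer efficiency: 0.05 × 0.07 × 0.13 = 0.000455
P energy = 28 / 0.000455 = 61538 kcal

61538 kcal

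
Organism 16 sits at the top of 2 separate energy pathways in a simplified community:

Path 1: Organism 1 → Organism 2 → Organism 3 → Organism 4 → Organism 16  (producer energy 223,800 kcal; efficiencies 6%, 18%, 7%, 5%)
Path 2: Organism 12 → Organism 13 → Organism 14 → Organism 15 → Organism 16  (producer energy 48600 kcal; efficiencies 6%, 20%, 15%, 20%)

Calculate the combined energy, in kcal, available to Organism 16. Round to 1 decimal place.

26.0 kcal

Path 1: 223800 × 0.06 × 0.18 × 0.07 × 0.05 = 8.45964 kcal
Path 2: 48600 × 0.06 × 0.2 × 0.15 × 0.2 = 17.496 kcal
Total at Organism 16: 8.45964 + 17.496 = 25.95564 kcal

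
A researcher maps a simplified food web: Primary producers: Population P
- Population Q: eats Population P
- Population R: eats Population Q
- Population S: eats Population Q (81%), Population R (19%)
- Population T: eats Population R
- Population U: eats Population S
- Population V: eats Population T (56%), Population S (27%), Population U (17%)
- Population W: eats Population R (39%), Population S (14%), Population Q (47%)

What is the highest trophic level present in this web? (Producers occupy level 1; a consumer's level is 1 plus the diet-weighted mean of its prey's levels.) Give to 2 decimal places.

4.81

Population Q: 1 + 1 = 2
Population R: 1 + 2 = 3
Population S: 1 + (0.81×2 + 0.19×3) = 3.19
Population T: 1 + 3 = 4
Population U: 1 + 3.19 = 4.19
Population V: 1 + (0.56×4 + 0.27×3.19 + 0.17×4.19) = 4.8136
Population W: 1 + (0.39×3 + 0.14×3.19 + 0.47×2) = 3.5566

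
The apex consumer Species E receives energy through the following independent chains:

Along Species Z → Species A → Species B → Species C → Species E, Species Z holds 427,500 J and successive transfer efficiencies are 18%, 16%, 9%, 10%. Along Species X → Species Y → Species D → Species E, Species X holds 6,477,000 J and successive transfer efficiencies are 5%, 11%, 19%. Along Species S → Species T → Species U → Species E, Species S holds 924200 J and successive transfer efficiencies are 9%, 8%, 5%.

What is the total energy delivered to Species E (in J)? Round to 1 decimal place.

7212.0 J

Via Species Z: 427500 × 0.18 × 0.16 × 0.09 × 0.1 = 110.808 J
Via Species X: 6477000 × 0.05 × 0.11 × 0.19 = 6768.465 J
Via Species S: 924200 × 0.09 × 0.08 × 0.05 = 332.712 J
Total at Species E: 110.808 + 6768.465 + 332.712 = 7211.985 J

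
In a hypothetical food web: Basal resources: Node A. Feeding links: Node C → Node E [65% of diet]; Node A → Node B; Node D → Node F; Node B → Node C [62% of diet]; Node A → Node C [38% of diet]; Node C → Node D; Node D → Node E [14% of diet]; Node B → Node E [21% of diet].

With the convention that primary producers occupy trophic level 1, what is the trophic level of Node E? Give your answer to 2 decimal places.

Node B: 1 + 1 = 2
Node C: 1 + (0.38×1 + 0.62×2) = 2.62
Node D: 1 + 2.62 = 3.62
Node E: 1 + (0.14×3.62 + 0.65×2.62 + 0.21×2) = 3.6298
Node F: 1 + 3.62 = 4.62

3.63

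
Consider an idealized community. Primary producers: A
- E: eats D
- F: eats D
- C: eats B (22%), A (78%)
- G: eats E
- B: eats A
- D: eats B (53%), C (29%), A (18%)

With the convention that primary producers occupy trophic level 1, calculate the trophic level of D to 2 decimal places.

B: 1 + 1 = 2
C: 1 + (0.22×2 + 0.78×1) = 2.22
D: 1 + (0.53×2 + 0.29×2.22 + 0.18×1) = 2.8838
E: 1 + 2.8838 = 3.8838
F: 1 + 2.8838 = 3.8838
G: 1 + 3.8838 = 4.8838

2.88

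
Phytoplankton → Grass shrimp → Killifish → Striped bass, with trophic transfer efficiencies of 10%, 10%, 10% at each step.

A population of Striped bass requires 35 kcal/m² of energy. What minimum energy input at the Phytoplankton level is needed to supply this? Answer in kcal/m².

Cumulative transfer efficiency: 0.1 × 0.1 × 0.1 = 0.001
Phytoplankton energy = 35 / 0.001 = 35000 kcal/m²

35000 kcal/m²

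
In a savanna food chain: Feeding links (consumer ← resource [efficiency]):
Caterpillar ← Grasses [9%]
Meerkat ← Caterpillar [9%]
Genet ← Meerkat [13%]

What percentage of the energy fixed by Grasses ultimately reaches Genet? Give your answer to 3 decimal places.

0.105%

Product of link efficiencies: 0.09 × 0.09 × 0.13 = 0.001053
As a percentage: 0.001053 × 100 = 0.105%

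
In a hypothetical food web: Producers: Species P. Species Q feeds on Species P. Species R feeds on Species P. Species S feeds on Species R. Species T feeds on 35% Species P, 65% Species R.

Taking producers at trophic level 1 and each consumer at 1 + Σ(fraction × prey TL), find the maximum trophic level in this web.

3

Species Q: 1 + 1 = 2
Species R: 1 + 1 = 2
Species S: 1 + 2 = 3
Species T: 1 + (0.35×1 + 0.65×2) = 2.65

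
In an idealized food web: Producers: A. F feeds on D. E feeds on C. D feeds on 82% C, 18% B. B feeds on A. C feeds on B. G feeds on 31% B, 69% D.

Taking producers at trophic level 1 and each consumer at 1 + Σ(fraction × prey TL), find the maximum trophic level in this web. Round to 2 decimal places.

B: 1 + 1 = 2
C: 1 + 2 = 3
D: 1 + (0.82×3 + 0.18×2) = 3.82
E: 1 + 3 = 4
F: 1 + 3.82 = 4.82
G: 1 + (0.31×2 + 0.69×3.82) = 4.2558

4.82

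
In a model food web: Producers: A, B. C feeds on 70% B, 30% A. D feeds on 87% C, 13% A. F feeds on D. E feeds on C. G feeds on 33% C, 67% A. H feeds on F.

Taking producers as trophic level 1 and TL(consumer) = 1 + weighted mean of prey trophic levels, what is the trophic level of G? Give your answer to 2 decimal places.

2.33

C: 1 + (0.7×1 + 0.3×1) = 2
D: 1 + (0.87×2 + 0.13×1) = 2.87
E: 1 + 2 = 3
F: 1 + 2.87 = 3.87
G: 1 + (0.33×2 + 0.67×1) = 2.33
H: 1 + 3.87 = 4.87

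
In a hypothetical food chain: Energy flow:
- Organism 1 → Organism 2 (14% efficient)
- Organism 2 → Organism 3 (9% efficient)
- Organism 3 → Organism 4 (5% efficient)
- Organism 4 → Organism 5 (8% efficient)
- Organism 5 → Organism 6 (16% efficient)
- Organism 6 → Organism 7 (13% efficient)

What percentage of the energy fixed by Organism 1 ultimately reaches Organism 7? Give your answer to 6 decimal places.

Product of link efficiencies: 0.14 × 0.09 × 0.05 × 0.08 × 0.16 × 0.13 = 0.00000104832
As a percentage: 0.00000104832 × 100 = 0.000105%

0.000105%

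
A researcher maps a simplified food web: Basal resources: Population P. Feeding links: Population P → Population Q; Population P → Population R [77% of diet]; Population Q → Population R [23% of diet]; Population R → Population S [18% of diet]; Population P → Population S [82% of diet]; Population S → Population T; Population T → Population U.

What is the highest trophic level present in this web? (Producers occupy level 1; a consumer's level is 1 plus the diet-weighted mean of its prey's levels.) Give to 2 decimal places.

Population Q: 1 + 1 = 2
Population R: 1 + (0.77×1 + 0.23×2) = 2.23
Population S: 1 + (0.18×2.23 + 0.82×1) = 2.2214
Population T: 1 + 2.2214 = 3.2214
Population U: 1 + 3.2214 = 4.2214

4.22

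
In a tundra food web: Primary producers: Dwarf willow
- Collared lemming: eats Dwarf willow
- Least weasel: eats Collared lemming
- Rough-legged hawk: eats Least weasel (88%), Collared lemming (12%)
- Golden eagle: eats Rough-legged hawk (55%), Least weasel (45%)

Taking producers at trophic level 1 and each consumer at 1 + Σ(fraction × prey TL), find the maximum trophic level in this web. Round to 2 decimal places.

4.48

Collared lemming: 1 + 1 = 2
Least weasel: 1 + 2 = 3
Rough-legged hawk: 1 + (0.88×3 + 0.12×2) = 3.88
Golden eagle: 1 + (0.55×3.88 + 0.45×3) = 4.484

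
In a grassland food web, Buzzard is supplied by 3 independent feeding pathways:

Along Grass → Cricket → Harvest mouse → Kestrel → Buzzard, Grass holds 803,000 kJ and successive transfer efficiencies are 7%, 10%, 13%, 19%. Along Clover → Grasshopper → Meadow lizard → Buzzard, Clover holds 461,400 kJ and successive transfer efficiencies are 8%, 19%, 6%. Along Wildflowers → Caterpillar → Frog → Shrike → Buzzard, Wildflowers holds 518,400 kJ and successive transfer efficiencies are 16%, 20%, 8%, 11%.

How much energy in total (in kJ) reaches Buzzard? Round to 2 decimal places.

Via Grass: 803000 × 0.07 × 0.1 × 0.13 × 0.19 = 138.8387 kJ
Via Clover: 461400 × 0.08 × 0.19 × 0.06 = 420.7968 kJ
Via Wildflowers: 518400 × 0.16 × 0.2 × 0.08 × 0.11 = 145.98144 kJ
Total at Buzzard: 138.8387 + 420.7968 + 145.98144 = 705.61694 kJ

705.62 kJ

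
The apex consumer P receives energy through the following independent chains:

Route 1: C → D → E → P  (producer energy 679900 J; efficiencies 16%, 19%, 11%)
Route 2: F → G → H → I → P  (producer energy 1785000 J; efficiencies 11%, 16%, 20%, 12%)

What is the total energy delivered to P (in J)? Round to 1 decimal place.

Route 1: 679900 × 0.16 × 0.19 × 0.11 = 2273.5856 J
Route 2: 1785000 × 0.11 × 0.16 × 0.2 × 0.12 = 753.984 J
Total at P: 2273.5856 + 753.984 = 3027.5696 J

3027.6 J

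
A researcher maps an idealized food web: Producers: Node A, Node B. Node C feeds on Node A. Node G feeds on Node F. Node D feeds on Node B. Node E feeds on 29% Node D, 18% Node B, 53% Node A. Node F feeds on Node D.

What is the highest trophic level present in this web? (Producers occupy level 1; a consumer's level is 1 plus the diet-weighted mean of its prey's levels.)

Node C: 1 + 1 = 2
Node D: 1 + 1 = 2
Node E: 1 + (0.29×2 + 0.18×1 + 0.53×1) = 2.29
Node F: 1 + 2 = 3
Node G: 1 + 3 = 4

4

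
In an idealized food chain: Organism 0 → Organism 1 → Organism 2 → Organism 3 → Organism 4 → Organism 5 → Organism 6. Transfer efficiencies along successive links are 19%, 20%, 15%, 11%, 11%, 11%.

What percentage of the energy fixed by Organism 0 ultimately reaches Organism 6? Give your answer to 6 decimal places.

Product of link efficiencies: 0.19 × 0.2 × 0.15 × 0.11 × 0.11 × 0.11 = 0.0000075867
As a percentage: 0.0000075867 × 100 = 0.000759%

0.000759%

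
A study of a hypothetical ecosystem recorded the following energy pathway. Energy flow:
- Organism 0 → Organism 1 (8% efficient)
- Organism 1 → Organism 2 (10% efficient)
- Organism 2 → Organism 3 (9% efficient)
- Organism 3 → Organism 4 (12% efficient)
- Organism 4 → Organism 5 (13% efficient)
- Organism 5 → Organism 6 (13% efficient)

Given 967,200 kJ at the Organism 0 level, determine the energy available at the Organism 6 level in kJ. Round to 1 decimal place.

Organism 1: 967200 × 0.08 = 77376 kJ
Organism 2: 77376 × 0.1 = 7737.6 kJ
Organism 3: 7737.6 × 0.09 = 696.384 kJ
Organism 4: 696.384 × 0.12 = 83.56608 kJ
Organism 5: 83.56608 × 0.13 = 10.8635904 kJ
Organism 6: 10.8635904 × 0.13 = 1.412266752 kJ

1.4 kJ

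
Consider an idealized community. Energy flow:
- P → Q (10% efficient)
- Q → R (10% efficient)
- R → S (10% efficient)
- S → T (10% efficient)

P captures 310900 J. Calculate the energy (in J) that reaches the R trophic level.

3109 J

Q: 310900 × 0.1 = 31090 J
R: 31090 × 0.1 = 3109 J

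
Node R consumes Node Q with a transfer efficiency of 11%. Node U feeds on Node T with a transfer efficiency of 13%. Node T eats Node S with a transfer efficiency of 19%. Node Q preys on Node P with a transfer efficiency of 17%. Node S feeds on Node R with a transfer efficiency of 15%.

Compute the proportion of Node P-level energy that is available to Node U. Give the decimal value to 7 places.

Product of link efficiencies: 0.17 × 0.11 × 0.15 × 0.19 × 0.13 = 0.0000692835

0.0000693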